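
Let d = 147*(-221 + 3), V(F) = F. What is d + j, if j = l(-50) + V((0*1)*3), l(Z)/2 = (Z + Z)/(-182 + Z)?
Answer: -929309/29 ≈ -32045.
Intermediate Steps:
l(Z) = 4*Z/(-182 + Z) (l(Z) = 2*((Z + Z)/(-182 + Z)) = 2*((2*Z)/(-182 + Z)) = 2*(2*Z/(-182 + Z)) = 4*Z/(-182 + Z))
j = 25/29 (j = 4*(-50)/(-182 - 50) + (0*1)*3 = 4*(-50)/(-232) + 0*3 = 4*(-50)*(-1/232) + 0 = 25/29 + 0 = 25/29 ≈ 0.86207)
d = -32046 (d = 147*(-218) = -32046)
d + j = -32046 + 25/29 = -929309/29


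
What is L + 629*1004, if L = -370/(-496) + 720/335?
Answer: 10493317963/16616 ≈ 6.3152e+5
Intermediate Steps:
L = 48107/16616 (L = -370*(-1/496) + 720*(1/335) = 185/248 + 144/67 = 48107/16616 ≈ 2.8952)
L + 629*1004 = 48107/16616 + 629*1004 = 48107/16616 + 631516 = 10493317963/16616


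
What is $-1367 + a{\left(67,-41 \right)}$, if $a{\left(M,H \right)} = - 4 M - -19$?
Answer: $-1616$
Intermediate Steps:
$a{\left(M,H \right)} = 19 - 4 M$ ($a{\left(M,H \right)} = - 4 M + 19 = 19 - 4 M$)
$-1367 + a{\left(67,-41 \right)} = -1367 + \left(19 - 268\right) = -1367 - 249 = -1616$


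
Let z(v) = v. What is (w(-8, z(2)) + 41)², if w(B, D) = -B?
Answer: 2401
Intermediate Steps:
(w(-8, z(2)) + 41)² = (-1*(-8) + 41)² = (8 + 41)² = 49² = 2401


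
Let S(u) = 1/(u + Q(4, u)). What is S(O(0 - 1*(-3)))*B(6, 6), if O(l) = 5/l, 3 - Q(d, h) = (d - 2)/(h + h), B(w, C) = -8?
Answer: -120/61 ≈ -1.9672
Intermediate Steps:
Q(d, h) = 3 - (-2 + d)/(2*h) (Q(d, h) = 3 - (d - 2)/(h + h) = 3 - (-2 + d)/(2*h))
S(u) = 1/(u + (-2 + 6*u)/(2*u)) (S(u) = 1/(u + (2 - 1*4 + 6*u)/(2*u)) = 1/(u + (2 - 4 + 6*u)/(2*u)) = 1/(u + (-2 + 6*u)/(2*u)))
S(O(0 - 1*(-3)))*B(6, 6) = ((5/(0 - 1*(-3)))/(-1 + (5/(0 - 1*(-3)))² + 3*(5/(0 - 1*(-3)))))*(-8) = ((5/(0 + 3))/(-1 + (5/(0 + 3))² + 3*(5/(0 + 3))))*(-8) = ((5/3)/(-1 + (5/3)² + 3*(5/3)))*(-8) = ((5*(⅓))/(-1 + (5*(⅓))² + 3*(5*(⅓))))*(-8) = (5/(3*(-1 + (5/3)² + 3*(5/3))))*(-8) = (5/(3*(-1 + 25/9 + 5)))*(-8) = (5/(3*(61/9)))*(-8) = ((5/3)*(9/61))*(-8) = (15/61)*(-8) = -120/61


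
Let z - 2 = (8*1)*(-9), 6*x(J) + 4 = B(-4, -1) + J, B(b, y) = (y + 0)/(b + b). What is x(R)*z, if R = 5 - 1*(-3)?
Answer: -385/8 ≈ -48.125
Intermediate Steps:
B(b, y) = y/(2*b) (B(b, y) = y/((2*b)) = y*(1/(2*b)) = y/(2*b))
R = 8 (R = 5 + 3 = 8)
x(J) = -31/48 + J/6 (x(J) = -⅔ + ((½)*(-1)/(-4) + J)/6 = -⅔ + ((½)*(-1)*(-¼) + J)/6 = -⅔ + (⅛ + J)/6 = -⅔ + (1/48 + J/6) = -31/48 + J/6)
z = -70 (z = 2 + (8*1)*(-9) = 2 + 8*(-9) = 2 - 72 = -70)
x(R)*z = (-31/48 + (⅙)*8)*(-70) = (-31/48 + 4/3)*(-70) = (11/16)*(-70) = -385/8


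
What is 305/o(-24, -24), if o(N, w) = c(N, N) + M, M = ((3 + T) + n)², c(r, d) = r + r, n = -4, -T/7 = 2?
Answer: 305/177 ≈ 1.7232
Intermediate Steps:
T = -14 (T = -7*2 = -14)
c(r, d) = 2*r
M = 225 (M = ((3 - 14) - 4)² = (-11 - 4)² = (-15)² = 225)
o(N, w) = 225 + 2*N (o(N, w) = 2*N + 225 = 225 + 2*N)
305/o(-24, -24) = 305/(225 + 2*(-24)) = 305/(225 - 48) = 305/177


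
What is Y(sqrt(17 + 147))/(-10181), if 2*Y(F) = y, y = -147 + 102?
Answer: 45/20362 ≈ 0.0022100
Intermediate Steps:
y = -45
Y(F) = -45/2 (Y(F) = (1/2)*(-45) = -45/2)
Y(sqrt(17 + 147))/(-10181) = -45/2/(-10181) = -45/2*(-1/10181) = 45/20362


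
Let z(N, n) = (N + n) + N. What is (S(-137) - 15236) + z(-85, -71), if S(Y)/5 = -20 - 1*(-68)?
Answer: -15237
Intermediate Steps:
z(N, n) = n + 2*N
S(Y) = 240 (S(Y) = 5*(-20 - 1*(-68)) = 5*(-20 + 68) = 5*48 = 240)
(S(-137) - 15236) + z(-85, -71) = (240 - 15236) + (-71 + 2*(-85)) = -14996 + (-71 - 170) = -14996 - 241 = -15237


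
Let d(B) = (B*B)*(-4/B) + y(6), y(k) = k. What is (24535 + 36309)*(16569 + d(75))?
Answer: 990236100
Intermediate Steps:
d(B) = 6 - 4*B (d(B) = (B*B)*(-4/B) + 6 = B²*(-4/B) + 6 = -4*B + 6 = 6 - 4*B)
(24535 + 36309)*(16569 + d(75)) = (24535 + 36309)*(16569 + (6 - 4*75)) = 60844*(16569 + (6 - 300)) = 60844*(16569 - 294) = 60844*16275 = 990236100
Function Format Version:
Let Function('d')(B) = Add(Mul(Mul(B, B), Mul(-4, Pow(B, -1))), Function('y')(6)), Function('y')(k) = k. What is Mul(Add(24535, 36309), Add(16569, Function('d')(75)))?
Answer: 990236100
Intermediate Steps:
Function('d')(B) = Add(6, Mul(-4, B)) (Function('d')(B) = Add(Mul(Mul(B, B), Mul(-4, Pow(B, -1))), 6) = Add(Mul(Pow(B, 2), Mul(-4, Pow(B, -1))), 6) = Add(Mul(-4, B), 6) = Add(6, Mul(-4, B)))
Mul(Add(24535, 36309), Add(16569, Function('d')(75))) = Mul(Add(24535, 36309), Add(16569, Add(6, Mul(-4, 75)))) = Mul(60844, Add(16569, Add(6, -300))) = Mul(60844, Add(16569, -294)) = Mul(60844, 16275) = 990236100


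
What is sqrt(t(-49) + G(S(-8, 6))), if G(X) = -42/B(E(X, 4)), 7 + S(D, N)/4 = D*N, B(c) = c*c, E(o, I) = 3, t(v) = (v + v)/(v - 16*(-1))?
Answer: 2*I*sqrt(462)/33 ≈ 1.3027*I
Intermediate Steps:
t(v) = 2*v/(16 + v) (t(v) = (2*v)/(v + 16) = (2*v)/(16 + v) = 2*v/(16 + v))
B(c) = c**2
S(D, N) = -28 + 4*D*N (S(D, N) = -28 + 4*(D*N) = -28 + 4*D*N)
G(X) = -14/3 (G(X) = -42/(3**2) = -42/9 = -42*1/9 = -14/3)
sqrt(t(-49) + G(S(-8, 6))) = sqrt(2*(-49)/(16 - 49) - 14/3) = sqrt(2*(-49)/(-33) - 14/3) = sqrt(2*(-49)*(-1/33) - 14/3) = sqrt(98/33 - 14/3) = sqrt(-56/33) = 2*I*sqrt(462)/33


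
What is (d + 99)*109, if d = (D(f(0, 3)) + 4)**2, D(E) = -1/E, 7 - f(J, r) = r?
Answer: 197181/16 ≈ 12324.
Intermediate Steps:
f(J, r) = 7 - r
d = 225/16 (d = (-1/(7 - 1*3) + 4)**2 = (-1/(7 - 3) + 4)**2 = (-1/4 + 4)**2 = (15/4)**2 = 225/16 ≈ 14.063)
(d + 99)*109 = (225/16 + 99)*109 = (1809/16)*109 = 197181/16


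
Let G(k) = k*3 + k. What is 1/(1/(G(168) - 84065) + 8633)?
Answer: 83393/719931768 ≈ 0.00011583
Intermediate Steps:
G(k) = 4*k (G(k) = 3*k + k = 4*k)
1/(1/(G(168) - 84065) + 8633) = 1/(1/(4*168 - 84065) + 8633) = 1/(1/(672 - 84065) + 8633) = 1/(1/(-83393) + 8633) = 1/(-1/83393 + 8633) = 1/(719931768/83393) = 83393/719931768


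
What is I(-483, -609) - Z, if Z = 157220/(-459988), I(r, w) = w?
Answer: -69993868/114997 ≈ -608.66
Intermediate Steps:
Z = -39305/114997 (Z = 157220*(-1/459988) = -39305/114997 ≈ -0.34179)
I(-483, -609) - Z = -609 - 1*(-39305/114997) = -609 + 39305/114997 = -69993868/114997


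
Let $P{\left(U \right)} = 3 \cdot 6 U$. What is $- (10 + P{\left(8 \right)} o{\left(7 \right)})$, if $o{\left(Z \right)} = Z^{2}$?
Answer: $-7066$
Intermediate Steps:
$P{\left(U \right)} = 18 U$
$- (10 + P{\left(8 \right)} o{\left(7 \right)}) = - (10 + 18 \cdot 8 \cdot 7^{2}) = - (10 + 144 \cdot 49) = - (10 + 7056) = \left(-1\right) 7066 = -7066$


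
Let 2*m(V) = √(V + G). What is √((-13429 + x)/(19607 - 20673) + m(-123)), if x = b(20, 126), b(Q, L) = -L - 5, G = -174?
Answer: √(14454960 + 1704534*I*√33)/1066 ≈ 3.7473 + 1.1497*I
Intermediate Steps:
b(Q, L) = -5 - L
x = -131 (x = -5 - 1*126 = -5 - 126 = -131)
m(V) = √(-174 + V)/2 (m(V) = √(V - 174)/2 = √(-174 + V)/2)
√((-13429 + x)/(19607 - 20673) + m(-123)) = √((-13429 - 131)/(19607 - 20673) + √(-174 - 123)/2) = √(-13560/(-1066) + √(-297)/2) = √(-13560*(-1/1066) + (3*I*√33)/2) = √(6780/533 + 3*I*√33/2)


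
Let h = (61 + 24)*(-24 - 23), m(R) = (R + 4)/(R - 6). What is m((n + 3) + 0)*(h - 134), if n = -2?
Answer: 4129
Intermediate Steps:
m(R) = (4 + R)/(-6 + R)
h = -3995 (h = 85*(-47) = -3995)
m((n + 3) + 0)*(h - 134) = ((4 + ((-2 + 3) + 0))/(-6 + ((-2 + 3) + 0)))*(-3995 - 134) = ((4 + (1 + 0))/(-6 + (1 + 0)))*(-4129) = ((4 + 1)/(-6 + 1))*(-4129) = (5/(-5))*(-4129) = -⅕*5*(-4129) = -1*(-4129) = 4129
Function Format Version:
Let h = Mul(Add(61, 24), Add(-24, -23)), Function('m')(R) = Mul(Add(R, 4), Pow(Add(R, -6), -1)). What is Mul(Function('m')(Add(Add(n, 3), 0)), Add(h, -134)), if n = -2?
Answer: 4129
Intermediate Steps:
Function('m')(R) = Mul(Pow(Add(-6, R), -1), Add(4, R)) (Function('m')(R) = Mul(Add(4, R), Pow(Add(-6, R), -1)) = Mul(Pow(Add(-6, R), -1), Add(4, R)))
h = -3995 (h = Mul(85, -47) = -3995)
Mul(Function('m')(Add(Add(n, 3), 0)), Add(h, -134)) = Mul(Mul(Pow(Add(-6, Add(Add(-2, 3), 0)), -1), Add(4, Add(Add(-2, 3), 0))), Add(-3995, -134)) = Mul(Mul(Pow(Add(-6, Add(1, 0)), -1), Add(4, Add(1, 0))), -4129) = Mul(Mul(Pow(Add(-6, 1), -1), Add(4, 1)), -4129) = Mul(Mul(Pow(-5, -1), 5), -4129) = Mul(Mul(Rational(-1, 5), 5), -4129) = Mul(-1, -4129) = 4129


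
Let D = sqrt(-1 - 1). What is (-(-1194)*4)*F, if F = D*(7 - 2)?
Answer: 23880*I*sqrt(2) ≈ 33771.0*I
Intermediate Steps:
D = I*sqrt(2) (D = sqrt(-2) = I*sqrt(2) ≈ 1.4142*I)
F = 5*I*sqrt(2) (F = (I*sqrt(2))*(7 - 2) = (I*sqrt(2))*5 = 5*I*sqrt(2) ≈ 7.0711*I)
(-(-1194)*4)*F = (-(-1194)*4)*(5*I*sqrt(2)) = (-199*(-24))*(5*I*sqrt(2)) = 4776*(5*I*sqrt(2)) = 23880*I*sqrt(2)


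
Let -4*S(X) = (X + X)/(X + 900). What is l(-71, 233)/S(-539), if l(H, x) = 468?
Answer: 337896/539 ≈ 626.89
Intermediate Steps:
S(X) = -X/(2*(900 + X)) (S(X) = -(X + X)/(4*(X + 900)) = -2*X/(4*(900 + X)) = -X/(2*(900 + X)))
l(-71, 233)/S(-539) = 468/((-1*(-539)/(1800 + 2*(-539)))) = 468/((-1*(-539)/(1800 - 1078))) = 468/((-1*(-539)/722)) = 468/((-1*(-539)*1/722)) = 468/(539/722) = 468*(722/539) = 337896/539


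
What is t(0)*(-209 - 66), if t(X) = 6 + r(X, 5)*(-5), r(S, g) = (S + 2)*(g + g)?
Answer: 25850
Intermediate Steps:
r(S, g) = 2*g*(2 + S) (r(S, g) = (2 + S)*(2*g) = 2*g*(2 + S))
t(X) = -94 - 50*X (t(X) = 6 + (2*5*(2 + X))*(-5) = 6 + (20 + 10*X)*(-5) = 6 + (-100 - 50*X) = -94 - 50*X)
t(0)*(-209 - 66) = (-94 - 50*0)*(-209 - 66) = (-94 + 0)*(-275) = -94*(-275) = 25850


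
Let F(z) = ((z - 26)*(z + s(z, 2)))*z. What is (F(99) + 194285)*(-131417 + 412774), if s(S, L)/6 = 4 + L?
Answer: 329167995010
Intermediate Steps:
s(S, L) = 24 + 6*L (s(S, L) = 6*(4 + L) = 24 + 6*L)
F(z) = z*(-26 + z)*(36 + z) (F(z) = ((z - 26)*(z + (24 + 6*2)))*z = ((-26 + z)*(z + (24 + 12)))*z = ((-26 + z)*(z + 36))*z = ((-26 + z)*(36 + z))*z = z*(-26 + z)*(36 + z))
(F(99) + 194285)*(-131417 + 412774) = (99*(-936 + 99**2 + 10*99) + 194285)*(-131417 + 412774) = (99*(-936 + 9801 + 990) + 194285)*281357 = (99*9855 + 194285)*281357 = (975645 + 194285)*281357 = 1169930*281357 = 329167995010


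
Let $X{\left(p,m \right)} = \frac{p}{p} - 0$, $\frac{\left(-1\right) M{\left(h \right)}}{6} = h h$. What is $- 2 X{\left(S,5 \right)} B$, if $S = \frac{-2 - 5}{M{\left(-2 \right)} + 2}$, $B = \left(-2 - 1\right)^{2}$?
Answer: $-18$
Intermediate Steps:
$M{\left(h \right)} = - 6 h^{2}$ ($M{\left(h \right)} = - 6 h h = - 6 h^{2}$)
$B = 9$ ($B = \left(-3\right)^{2} = 9$)
$S = \frac{7}{22}$ ($S = \frac{-2 - 5}{- 6 \left(-2\right)^{2} + 2} = - \frac{7}{\left(-6\right) 4 + 2} = - \frac{7}{-24 + 2} = - \frac{7}{-22} = \left(-7\right) \left(- \frac{1}{22}\right) = \frac{7}{22} \approx 0.31818$)
$X{\left(p,m \right)} = 1$ ($X{\left(p,m \right)} = 1 + 0 = 1$)
$- 2 X{\left(S,5 \right)} B = \left(-2\right) 1 \cdot 9 = \left(-2\right) 9 = -18$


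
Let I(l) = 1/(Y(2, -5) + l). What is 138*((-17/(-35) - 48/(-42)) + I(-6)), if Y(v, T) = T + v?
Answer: 21988/105 ≈ 209.41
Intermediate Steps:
I(l) = 1/(-3 + l) (I(l) = 1/((-5 + 2) + l) = 1/(-3 + l))
138*((-17/(-35) - 48/(-42)) + I(-6)) = 138*((-17/(-35) - 48/(-42)) + 1/(-3 - 6)) = 138*((-17*(-1/35) - 48*(-1/42)) + 1/(-9)) = 138*((17/35 + 8/7) - ⅑) = 138*(57/35 - ⅑) = 138*(478/315) = 21988/105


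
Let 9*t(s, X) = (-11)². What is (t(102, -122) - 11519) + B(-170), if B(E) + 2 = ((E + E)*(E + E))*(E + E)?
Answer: -353839568/9 ≈ -3.9316e+7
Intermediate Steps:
t(s, X) = 121/9 (t(s, X) = (⅑)*(-11)² = (⅑)*121 = 121/9)
B(E) = -2 + 8*E³ (B(E) = -2 + ((E + E)*(E + E))*(E + E) = -2 + ((2*E)*(2*E))*(2*E) = -2 + (4*E²)*(2*E) = -2 + 8*E³)
(t(102, -122) - 11519) + B(-170) = (121/9 - 11519) + (-2 + 8*(-170)³) = -103550/9 + (-2 + 8*(-4913000)) = -103550/9 + (-2 - 39304000) = -103550/9 - 39304002 = -353839568/9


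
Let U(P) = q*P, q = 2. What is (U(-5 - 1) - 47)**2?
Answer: 3481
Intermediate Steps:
U(P) = 2*P
(U(-5 - 1) - 47)**2 = (2*(-5 - 1) - 47)**2 = (2*(-6) - 47)**2 = (-12 - 47)**2 = (-59)**2 = 3481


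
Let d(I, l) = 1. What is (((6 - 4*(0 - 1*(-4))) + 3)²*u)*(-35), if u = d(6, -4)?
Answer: -1715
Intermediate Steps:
u = 1
(((6 - 4*(0 - 1*(-4))) + 3)²*u)*(-35) = (((6 - 4*(0 - 1*(-4))) + 3)²*1)*(-35) = (((6 - 4*(0 + 4)) + 3)²*1)*(-35) = (((6 - 4*4) + 3)²*1)*(-35) = (((6 - 16) + 3)²*1)*(-35) = ((-10 + 3)²*1)*(-35) = ((-7)²*1)*(-35) = (49*1)*(-35) = 49*(-35) = -1715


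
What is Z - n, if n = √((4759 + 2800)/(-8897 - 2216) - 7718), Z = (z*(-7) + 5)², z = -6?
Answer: 2209 - I*√953247502309/11113 ≈ 2209.0 - 87.856*I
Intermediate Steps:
Z = 2209 (Z = (-6*(-7) + 5)² = (42 + 5)² = 47² = 2209)
n = I*√953247502309/11113 (n = √(7559/(-11113) - 7718) = √(7559*(-1/11113) - 7718) = √(-7559/11113 - 7718) = √(-85777693/11113) = I*√953247502309/11113 ≈ 87.856*I)
Z - n = 2209 - I*√953247502309/11113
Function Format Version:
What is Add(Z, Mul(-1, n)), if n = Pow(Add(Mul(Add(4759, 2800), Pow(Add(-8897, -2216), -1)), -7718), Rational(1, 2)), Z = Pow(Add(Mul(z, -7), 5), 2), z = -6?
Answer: Add(2209, Mul(Rational(-1, 11113), I, Pow(953247502309, Rational(1, 2)))) ≈ Add(2209.0, Mul(-87.856, I))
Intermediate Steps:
Z = 2209 (Z = Pow(Add(Mul(-6, -7), 5), 2) = Pow(Add(42, 5), 2) = Pow(47, 2) = 2209)
n = Mul(Rational(1, 11113), I, Pow(953247502309, Rational(1, 2))) (n = Pow(Add(Mul(7559, Pow(-11113, -1)), -7718), Rational(1, 2)) = Pow(Add(Mul(7559, Rational(-1, 11113)), -7718), Rational(1, 2)) = Pow(Add(Rational(-7559, 11113), -7718), Rational(1, 2)) = Pow(Rational(-85777693, 11113), Rational(1, 2)) = Mul(Rational(1, 11113), I, Pow(953247502309, Rational(1, 2))) ≈ Mul(87.856, I))
Add(Z, Mul(-1, n)) = Add(2209, Mul(-1, Mul(Rational(1, 11113), I, Pow(953247502309, Rational(1, 2))))) = Add(2209, Mul(Rational(-1, 11113), I, Pow(953247502309, Rational(1, 2))))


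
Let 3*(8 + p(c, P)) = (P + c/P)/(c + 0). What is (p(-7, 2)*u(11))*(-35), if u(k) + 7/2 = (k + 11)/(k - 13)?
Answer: -16095/4 ≈ -4023.8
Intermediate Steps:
p(c, P) = -8 + (P + c/P)/(3*c) (p(c, P) = -8 + ((P + c/P)/(c + 0))/3 = -8 + ((P + c/P)/c)/3 = -8 + (P + c/P)/(3*c))
u(k) = -7/2 + (11 + k)/(-13 + k) (u(k) = -7/2 + (k + 11)/(k - 13) = -7/2 + (11 + k)/(-13 + k))
(p(-7, 2)*u(11))*(-35) = ((-8 + (⅓)/2 + (⅓)*2/(-7))*((113 - 5*11)/(2*(-13 + 11))))*(-35) = ((-8 + (⅓)*(½) + (⅓)*2*(-⅐))*((½)*(113 - 55)/(-2)))*(-35) = ((-8 + ⅙ - 2/21)*((½)*(-½)*58))*(-35) = -111/14*(-29/2)*(-35) = (3219/28)*(-35) = -16095/4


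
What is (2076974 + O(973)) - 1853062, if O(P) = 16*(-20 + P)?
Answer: 239160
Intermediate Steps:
O(P) = -320 + 16*P
(2076974 + O(973)) - 1853062 = (2076974 + (-320 + 16*973)) - 1853062 = (2076974 + (-320 + 15568)) - 1853062 = (2076974 + 15248) - 1853062 = 2092222 - 1853062 = 239160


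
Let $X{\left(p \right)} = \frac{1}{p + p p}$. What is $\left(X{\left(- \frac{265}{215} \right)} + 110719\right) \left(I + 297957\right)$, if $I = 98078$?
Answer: $\frac{4648097965233}{106} \approx 4.385 \cdot 10^{10}$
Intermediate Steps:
$X{\left(p \right)} = \frac{1}{p + p^{2}}$
$\left(X{\left(- \frac{265}{215} \right)} + 110719\right) \left(I + 297957\right) = \left(\frac{1}{- \frac{265}{215} \left(1 - \frac{265}{215}\right)} + 110719\right) \left(98078 + 297957\right) = \left(\frac{1}{\left(-265\right) \frac{1}{215} \left(1 - \frac{53}{43}\right)} + 110719\right) 396035 = \left(\frac{1}{\left(- \frac{53}{43}\right) \left(1 - \frac{53}{43}\right)} + 110719\right) 396035 = \left(- \frac{43}{53 \left(- \frac{10}{43}\right)} + 110719\right) 396035 = \left(\left(- \frac{43}{53}\right) \left(- \frac{43}{10}\right) + 110719\right) 396035 = \left(\frac{1849}{530} + 110719\right) 396035 = \frac{58682919}{530} \cdot 396035 = \frac{4648097965233}{106}$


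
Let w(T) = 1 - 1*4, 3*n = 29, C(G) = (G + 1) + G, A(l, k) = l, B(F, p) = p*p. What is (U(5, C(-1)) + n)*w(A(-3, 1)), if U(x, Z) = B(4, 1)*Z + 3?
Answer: -35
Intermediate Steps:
B(F, p) = p²
C(G) = 1 + 2*G (C(G) = (1 + G) + G = 1 + 2*G)
n = 29/3 (n = (⅓)*29 = 29/3 ≈ 9.6667)
U(x, Z) = 3 + Z (U(x, Z) = 1²*Z + 3 = 1*Z + 3 = Z + 3 = 3 + Z)
w(T) = -3 (w(T) = 1 - 4 = -3)
(U(5, C(-1)) + n)*w(A(-3, 1)) = ((3 + (1 + 2*(-1))) + 29/3)*(-3) = ((3 + (1 - 2)) + 29/3)*(-3) = ((3 - 1) + 29/3)*(-3) = (2 + 29/3)*(-3) = (35/3)*(-3) = -35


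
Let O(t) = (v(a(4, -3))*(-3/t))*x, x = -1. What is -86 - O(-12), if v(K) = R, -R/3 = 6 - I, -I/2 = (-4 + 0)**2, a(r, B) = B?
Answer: -229/2 ≈ -114.50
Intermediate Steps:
I = -32 (I = -2*(-4 + 0)**2 = -2*(-4)**2 = -2*16 = -32)
R = -114 (R = -3*(6 - 1*(-32)) = -3*(6 + 32) = -3*38 = -114)
v(K) = -114
O(t) = -342/t (O(t) = -(-342)/t*(-1) = (342/t)*(-1) = -342/t)
-86 - O(-12) = -86 - (-342)/(-12) = -86 - (-342)*(-1)/12 = -86 - 1*57/2 = -86 - 57/2 = -229/2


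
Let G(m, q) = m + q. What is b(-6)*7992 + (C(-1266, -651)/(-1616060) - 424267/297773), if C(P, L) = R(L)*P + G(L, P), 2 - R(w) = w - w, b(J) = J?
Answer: -23076099452725703/481219034380 ≈ -47953.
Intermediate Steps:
R(w) = 2 (R(w) = 2 - (w - w) = 2 - 1*0 = 2 + 0 = 2)
C(P, L) = L + 3*P (C(P, L) = 2*P + (L + P) = L + 3*P)
b(-6)*7992 + (C(-1266, -651)/(-1616060) - 424267/297773) = -6*7992 + ((-651 + 3*(-1266))/(-1616060) - 424267/297773) = -47952 + ((-651 - 3798)*(-1/1616060) - 424267*1/297773) = -47952 + (-4449*(-1/1616060) - 424267/297773) = -47952 + (4449/1616060 - 424267/297773) = -47952 - 684316135943/481219034380 = -23076099452725703/481219034380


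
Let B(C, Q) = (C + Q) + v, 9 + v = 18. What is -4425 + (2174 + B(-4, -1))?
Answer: -2247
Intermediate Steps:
v = 9 (v = -9 + 18 = 9)
B(C, Q) = 9 + C + Q (B(C, Q) = (C + Q) + 9 = 9 + C + Q)
-4425 + (2174 + B(-4, -1)) = -4425 + (2174 + (9 - 4 - 1)) = -4425 + (2174 + 4) = -4425 + 2178 = -2247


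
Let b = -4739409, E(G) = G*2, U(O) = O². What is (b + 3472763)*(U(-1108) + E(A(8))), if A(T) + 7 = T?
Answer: -1555018228236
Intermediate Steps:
A(T) = -7 + T
E(G) = 2*G
(b + 3472763)*(U(-1108) + E(A(8))) = (-4739409 + 3472763)*((-1108)² + 2*(-7 + 8)) = -1266646*(1227664 + 2*1) = -1266646*(1227664 + 2) = -1266646*1227666 = -1555018228236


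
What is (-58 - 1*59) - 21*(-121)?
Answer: 2424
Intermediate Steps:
(-58 - 1*59) - 21*(-121) = (-58 - 59) + 2541 = -117 + 2541 = 2424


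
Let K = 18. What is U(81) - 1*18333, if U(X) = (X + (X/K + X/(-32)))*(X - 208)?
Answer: -923841/32 ≈ -28870.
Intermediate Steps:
U(X) = 295*X*(-208 + X)/288 (U(X) = (X + (X/18 + X/(-32)))*(X - 208) = (X + (X*(1/18) + X*(-1/32)))*(-208 + X) = (X + (X/18 - X/32))*(-208 + X) = (X + 7*X/288)*(-208 + X) = (295*X/288)*(-208 + X) = 295*X*(-208 + X)/288)
U(81) - 1*18333 = (295/288)*81*(-208 + 81) - 1*18333 = (295/288)*81*(-127) - 18333 = -337185/32 - 18333 = -923841/32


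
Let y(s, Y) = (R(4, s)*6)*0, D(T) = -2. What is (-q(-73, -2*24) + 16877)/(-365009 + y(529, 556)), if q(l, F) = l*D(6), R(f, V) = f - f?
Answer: -16731/365009 ≈ -0.045837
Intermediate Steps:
R(f, V) = 0
q(l, F) = -2*l (q(l, F) = l*(-2) = -2*l)
y(s, Y) = 0 (y(s, Y) = (0*6)*0 = 0*0 = 0)
(-q(-73, -2*24) + 16877)/(-365009 + y(529, 556)) = (-(-2)*(-73) + 16877)/(-365009 + 0) = (-1*146 + 16877)/(-365009) = (-146 + 16877)*(-1/365009) = 16731*(-1/365009) = -16731/365009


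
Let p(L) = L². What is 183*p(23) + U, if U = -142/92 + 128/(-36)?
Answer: 40075987/414 ≈ 96802.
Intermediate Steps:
U = -2111/414 (U = -142*1/92 + 128*(-1/36) = -71/46 - 32/9 = -2111/414 ≈ -5.0990)
183*p(23) + U = 183*23² - 2111/414 = 183*529 - 2111/414 = 96807 - 2111/414 = 40075987/414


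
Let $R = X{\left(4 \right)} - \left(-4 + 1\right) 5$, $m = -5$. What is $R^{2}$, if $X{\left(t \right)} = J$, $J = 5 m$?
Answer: $100$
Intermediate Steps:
$J = -25$ ($J = 5 \left(-5\right) = -25$)
$X{\left(t \right)} = -25$
$R = -10$ ($R = -25 - \left(-4 + 1\right) 5 = -25 - \left(-3\right) 5 = -25 - -15 = -25 + 15 = -10$)
$R^{2} = \left(-10\right)^{2} = 100$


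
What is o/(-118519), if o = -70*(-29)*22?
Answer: -44660/118519 ≈ -0.37682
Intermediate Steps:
o = 44660 (o = 2030*22 = 44660)
o/(-118519) = 44660/(-118519) = 44660*(-1/118519) = -44660/118519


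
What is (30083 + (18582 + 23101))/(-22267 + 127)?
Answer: -1329/410 ≈ -3.2415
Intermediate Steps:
(30083 + (18582 + 23101))/(-22267 + 127) = (30083 + 41683)/(-22140) = 71766*(-1/22140) = -1329/410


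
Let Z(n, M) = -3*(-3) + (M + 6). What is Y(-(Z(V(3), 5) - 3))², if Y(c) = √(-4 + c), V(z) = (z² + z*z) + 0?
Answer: -21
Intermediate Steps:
V(z) = 2*z² (V(z) = (z² + z²) + 0 = 2*z² + 0 = 2*z²)
Z(n, M) = 15 + M (Z(n, M) = 9 + (6 + M) = 15 + M)
Y(-(Z(V(3), 5) - 3))² = (√(-4 - ((15 + 5) - 3)))² = (√(-4 - (20 - 3)))² = (√(-4 - 1*17))² = (√(-4 - 17))² = (√(-21))² = (I*√21)² = -21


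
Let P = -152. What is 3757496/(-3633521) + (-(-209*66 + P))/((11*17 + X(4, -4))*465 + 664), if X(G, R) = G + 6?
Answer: -296027314558/335261349149 ≈ -0.88297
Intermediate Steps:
X(G, R) = 6 + G
3757496/(-3633521) + (-(-209*66 + P))/((11*17 + X(4, -4))*465 + 664) = 3757496/(-3633521) + (-(-209*66 - 152))/((11*17 + (6 + 4))*465 + 664) = 3757496*(-1/3633521) + (-(-13794 - 152))/((187 + 10)*465 + 664) = -3757496/3633521 + (-1*(-13946))/(197*465 + 664) = -3757496/3633521 + 13946/(91605 + 664) = -3757496/3633521 + 13946/92269 = -296027314558/335261349149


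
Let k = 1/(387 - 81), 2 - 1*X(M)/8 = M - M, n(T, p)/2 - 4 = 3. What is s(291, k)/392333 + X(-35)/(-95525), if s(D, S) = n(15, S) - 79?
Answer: -12486453/37477609825 ≈ -0.00033317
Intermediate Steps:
n(T, p) = 14 (n(T, p) = 8 + 2*3 = 8 + 6 = 14)
X(M) = 16 (X(M) = 16 - 8*(M - M) = 16 - 8*0 = 16 + 0 = 16)
k = 1/306 ≈ 0.0032680
s(D, S) = -65 (s(D, S) = 14 - 79 = -65)
s(291, k)/392333 + X(-35)/(-95525) = -65/392333 + 16/(-95525) = -65*1/392333 + 16*(-1/95525) = -65/392333 - 16/95525 = -12486453/37477609825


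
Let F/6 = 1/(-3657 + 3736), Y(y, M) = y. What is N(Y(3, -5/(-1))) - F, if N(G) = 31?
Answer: 2443/79 ≈ 30.924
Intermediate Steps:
F = 6/79 (F = 6/(-3657 + 3736) = 6/79 ≈ 0.075949)
N(Y(3, -5/(-1))) - F = 31 - 1*6/79 = 31 - 6/79 = 2443/79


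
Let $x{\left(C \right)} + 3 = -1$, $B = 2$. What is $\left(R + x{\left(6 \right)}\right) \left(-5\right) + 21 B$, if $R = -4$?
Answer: $82$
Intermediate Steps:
$x{\left(C \right)} = -4$ ($x{\left(C \right)} = -3 - 1 = -4$)
$\left(R + x{\left(6 \right)}\right) \left(-5\right) + 21 B = \left(-4 - 4\right) \left(-5\right) + 21 \cdot 2 = \left(-8\right) \left(-5\right) + 42 = 40 + 42 = 82$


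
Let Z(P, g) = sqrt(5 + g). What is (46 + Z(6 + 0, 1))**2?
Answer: (46 + sqrt(6))**2 ≈ 2347.4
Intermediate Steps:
(46 + Z(6 + 0, 1))**2 = (46 + sqrt(5 + 1))**2 = (46 + sqrt(6))**2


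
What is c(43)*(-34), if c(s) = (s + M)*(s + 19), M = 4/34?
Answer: -90892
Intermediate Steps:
M = 2/17 (M = 4*(1/34) = 2/17 ≈ 0.11765)
c(s) = (19 + s)*(2/17 + s) (c(s) = (s + 2/17)*(s + 19) = (2/17 + s)*(19 + s) = (19 + s)*(2/17 + s))
c(43)*(-34) = (38/17 + 43**2 + (325/17)*43)*(-34) = (38/17 + 1849 + 13975/17)*(-34) = (45446/17)*(-34) = -90892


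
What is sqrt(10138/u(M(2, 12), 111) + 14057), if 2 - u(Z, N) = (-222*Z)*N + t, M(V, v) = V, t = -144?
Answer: 4*sqrt(536661238135)/24715 ≈ 118.56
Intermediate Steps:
u(Z, N) = 146 + 222*N*Z (u(Z, N) = 2 - ((-222*Z)*N - 144) = 2 - (-222*N*Z - 144) = 2 - (-144 - 222*N*Z) = 2 + (144 + 222*N*Z) = 146 + 222*N*Z)
sqrt(10138/u(M(2, 12), 111) + 14057) = sqrt(10138/(146 + 222*111*2) + 14057) = sqrt(10138/(146 + 49284) + 14057) = sqrt(10138/49430 + 14057) = sqrt(10138*(1/49430) + 14057) = sqrt(5069/24715 + 14057) = sqrt(347423824/24715) = 4*sqrt(536661238135)/24715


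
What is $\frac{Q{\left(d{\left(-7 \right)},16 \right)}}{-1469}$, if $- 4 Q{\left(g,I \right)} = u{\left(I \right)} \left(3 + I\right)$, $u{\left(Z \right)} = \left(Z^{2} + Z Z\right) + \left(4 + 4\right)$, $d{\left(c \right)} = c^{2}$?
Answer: $\frac{190}{113} \approx 1.6814$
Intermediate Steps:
$u{\left(Z \right)} = 8 + 2 Z^{2}$ ($u{\left(Z \right)} = \left(Z^{2} + Z^{2}\right) + 8 = 2 Z^{2} + 8 = 8 + 2 Z^{2}$)
$Q{\left(g,I \right)} = - \frac{\left(3 + I\right) \left(8 + 2 I^{2}\right)}{4}$ ($Q{\left(g,I \right)} = - \frac{\left(8 + 2 I^{2}\right) \left(3 + I\right)}{4} = - \frac{\left(3 + I\right) \left(8 + 2 I^{2}\right)}{4}$)
$\frac{Q{\left(d{\left(-7 \right)},16 \right)}}{-1469} = \frac{\left(- \frac{1}{2}\right) \left(3 + 16\right) \left(4 + 16^{2}\right)}{-1469} = \left(- \frac{1}{2}\right) 19 \left(4 + 256\right) \left(- \frac{1}{1469}\right) = \left(- \frac{1}{2}\right) 19 \cdot 260 \left(- \frac{1}{1469}\right) = \left(-2470\right) \left(- \frac{1}{1469}\right) = \frac{190}{113}$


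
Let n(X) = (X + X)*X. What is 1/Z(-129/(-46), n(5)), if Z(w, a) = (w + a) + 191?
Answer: 46/11215 ≈ 0.0041016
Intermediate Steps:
n(X) = 2*X² (n(X) = (2*X)*X = 2*X²)
Z(w, a) = 191 + a + w (Z(w, a) = (a + w) + 191 = 191 + a + w)
1/Z(-129/(-46), n(5)) = 1/(191 + 2*5² - 129/(-46)) = 1/(191 + 2*25 - 129*(-1/46)) = 1/(191 + 50 + 129/46) = 1/(11215/46) = 46/11215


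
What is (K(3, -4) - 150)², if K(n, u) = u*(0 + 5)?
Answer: 28900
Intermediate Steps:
K(n, u) = 5*u (K(n, u) = u*5 = 5*u)
(K(3, -4) - 150)² = (5*(-4) - 150)² = (-20 - 150)² = (-170)² = 28900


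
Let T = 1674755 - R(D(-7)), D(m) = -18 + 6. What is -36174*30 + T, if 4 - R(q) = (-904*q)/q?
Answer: 588627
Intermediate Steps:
D(m) = -12
R(q) = 908 (R(q) = 4 - (-904*q)/q = 4 - 1*(-904) = 4 + 904 = 908)
T = 1673847 (T = 1674755 - 1*908 = 1674755 - 908 = 1673847)
-36174*30 + T = -36174*30 + 1673847 = -1085220 + 1673847 = 588627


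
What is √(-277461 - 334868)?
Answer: I*√612329 ≈ 782.51*I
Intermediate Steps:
√(-277461 - 334868) = √(-612329) = I*√612329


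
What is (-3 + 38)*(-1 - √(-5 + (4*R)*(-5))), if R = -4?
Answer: -35 - 175*√3 ≈ -338.11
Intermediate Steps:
(-3 + 38)*(-1 - √(-5 + (4*R)*(-5))) = (-3 + 38)*(-1 - √(-5 + (4*(-4))*(-5))) = 35*(-1 - √(-5 - 16*(-5))) = 35*(-1 - √(-5 + 80)) = 35*(-1 - √75) = 35*(-1 - 5*√3) = -35 - 175*√3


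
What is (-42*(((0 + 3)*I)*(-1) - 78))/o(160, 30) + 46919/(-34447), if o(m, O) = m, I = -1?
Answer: 10100101/551152 ≈ 18.325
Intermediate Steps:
(-42*(((0 + 3)*I)*(-1) - 78))/o(160, 30) + 46919/(-34447) = -42*(((0 + 3)*(-1))*(-1) - 78)/160 + 46919/(-34447) = -42*((3*(-1))*(-1) - 78)*(1/160) + 46919*(-1/34447) = -42*(-3*(-1) - 78)*(1/160) - 46919/34447 = -42*(3 - 78)*(1/160) - 46919/34447 = -42*(-75)*(1/160) - 46919/34447 = 3150*(1/160) - 46919/34447 = 315/16 - 46919/34447 = 10100101/551152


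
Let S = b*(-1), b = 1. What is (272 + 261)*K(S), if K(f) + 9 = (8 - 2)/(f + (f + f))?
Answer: -5863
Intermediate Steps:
S = -1 (S = 1*(-1) = -1)
K(f) = -9 + 2/f (K(f) = -9 + (8 - 2)/(f + (f + f)) = -9 + 6/(f + 2*f) = -9 + 6/((3*f)) = -9 + 6*(1/(3*f)) = -9 + 2/f)
(272 + 261)*K(S) = (272 + 261)*(-9 + 2/(-1)) = 533*(-9 + 2*(-1)) = 533*(-9 - 2) = 533*(-11) = -5863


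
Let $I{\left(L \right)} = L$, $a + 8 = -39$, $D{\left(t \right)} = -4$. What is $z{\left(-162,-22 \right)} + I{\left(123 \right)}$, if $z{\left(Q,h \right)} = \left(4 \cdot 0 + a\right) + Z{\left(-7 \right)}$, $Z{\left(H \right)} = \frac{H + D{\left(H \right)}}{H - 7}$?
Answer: $\frac{1075}{14} \approx 76.786$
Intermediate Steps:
$a = -47$ ($a = -8 - 39 = -47$)
$Z{\left(H \right)} = \frac{-4 + H}{-7 + H}$ ($Z{\left(H \right)} = \frac{H - 4}{H - 7} = \frac{-4 + H}{-7 + H}$)
$z{\left(Q,h \right)} = - \frac{647}{14}$ ($z{\left(Q,h \right)} = \left(4 \cdot 0 - 47\right) + \frac{-4 - 7}{-7 - 7} = \left(0 - 47\right) + \frac{1}{-14} \left(-11\right) = -47 - - \frac{11}{14} = -47 + \frac{11}{14} = - \frac{647}{14}$)
$z{\left(-162,-22 \right)} + I{\left(123 \right)} = - \frac{647}{14} + 123 = \frac{1075}{14}$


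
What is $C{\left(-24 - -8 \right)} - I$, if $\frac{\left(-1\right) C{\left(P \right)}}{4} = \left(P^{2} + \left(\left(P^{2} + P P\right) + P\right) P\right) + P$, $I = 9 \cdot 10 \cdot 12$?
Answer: $29704$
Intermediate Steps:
$I = 1080$ ($I = 90 \cdot 12 = 1080$)
$C{\left(P \right)} = - 4 P - 4 P^{2} - 4 P \left(P + 2 P^{2}\right)$ ($C{\left(P \right)} = - 4 \left(\left(P^{2} + \left(\left(P^{2} + P P\right) + P\right) P\right) + P\right) = - 4 \left(\left(P^{2} + \left(\left(P^{2} + P^{2}\right) + P\right) P\right) + P\right) = - 4 \left(\left(P^{2} + \left(2 P^{2} + P\right) P\right) + P\right) = - 4 \left(\left(P^{2} + \left(P + 2 P^{2}\right) P\right) + P\right) = - 4 \left(\left(P^{2} + P \left(P + 2 P^{2}\right)\right) + P\right) = - 4 \left(P + P^{2} + P \left(P + 2 P^{2}\right)\right) = - 4 P - 4 P^{2} - 4 P \left(P + 2 P^{2}\right)$)
$C{\left(-24 - -8 \right)} - I = - 4 \left(-24 - -8\right) \left(1 + 2 \left(-24 - -8\right) + 2 \left(-24 - -8\right)^{2}\right) - 1080 = - 4 \left(-24 + 8\right) \left(1 + 2 \left(-24 + 8\right) + 2 \left(-24 + 8\right)^{2}\right) - 1080 = \left(-4\right) \left(-16\right) \left(1 + 2 \left(-16\right) + 2 \left(-16\right)^{2}\right) - 1080 = \left(-4\right) \left(-16\right) \left(1 - 32 + 2 \cdot 256\right) - 1080 = \left(-4\right) \left(-16\right) \left(1 - 32 + 512\right) - 1080 = \left(-4\right) \left(-16\right) 481 - 1080 = 30784 - 1080 = 29704$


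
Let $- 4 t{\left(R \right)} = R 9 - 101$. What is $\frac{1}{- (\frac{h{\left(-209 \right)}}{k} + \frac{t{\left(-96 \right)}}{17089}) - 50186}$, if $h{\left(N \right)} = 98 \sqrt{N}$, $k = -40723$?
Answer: $- \frac{388879916898066364197844}{19516332999377906778345072465} - \frac{18647435868136544 i \sqrt{209}}{19516332999377906778345072465} \approx -1.9926 \cdot 10^{-5} - 1.3813 \cdot 10^{-11} i$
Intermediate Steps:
$t{\left(R \right)} = \frac{101}{4} - \frac{9 R}{4}$ ($t{\left(R \right)} = - \frac{R 9 - 101}{4} = - \frac{9 R - 101}{4} = - \frac{-101 + 9 R}{4} = \frac{101}{4} - \frac{9 R}{4}$)
$\frac{1}{- (\frac{h{\left(-209 \right)}}{k} + \frac{t{\left(-96 \right)}}{17089}) - 50186} = \frac{1}{- (\frac{98 \sqrt{-209}}{-40723} + \frac{\frac{101}{4} - -216}{17089}) - 50186} = \frac{1}{- (98 i \sqrt{209} \left(- \frac{1}{40723}\right) + \left(\frac{101}{4} + 216\right) \frac{1}{17089}) - 50186} = \frac{1}{- (98 i \sqrt{209} \left(- \frac{1}{40723}\right) + \frac{965}{4} \cdot \frac{1}{17089}) - 50186} = \frac{1}{- (- \frac{98 i \sqrt{209}}{40723} + \frac{965}{68356}) - 50186} = \frac{1}{- (\frac{965}{68356} - \frac{98 i \sqrt{209}}{40723}) - 50186} = \frac{1}{\left(- \frac{965}{68356} + \frac{98 i \sqrt{209}}{40723}\right) - 50186} = \frac{1}{- \frac{3430515181}{68356} + \frac{98 i \sqrt{209}}{40723}}$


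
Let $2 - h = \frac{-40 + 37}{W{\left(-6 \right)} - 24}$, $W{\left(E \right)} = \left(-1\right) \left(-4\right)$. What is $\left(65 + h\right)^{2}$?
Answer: $\frac{1787569}{400} \approx 4468.9$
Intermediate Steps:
$W{\left(E \right)} = 4$
$h = \frac{37}{20}$ ($h = 2 - \frac{-40 + 37}{4 - 24} = 2 - - \frac{3}{-20} = 2 - \left(-3\right) \left(- \frac{1}{20}\right) = 2 - \frac{3}{20} = \frac{37}{20} \approx 1.85$)
$\left(65 + h\right)^{2} = \left(65 + \frac{37}{20}\right)^{2} = \left(\frac{1337}{20}\right)^{2} = \frac{1787569}{400}$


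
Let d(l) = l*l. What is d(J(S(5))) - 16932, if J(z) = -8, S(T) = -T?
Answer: -16868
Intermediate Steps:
d(l) = l²
d(J(S(5))) - 16932 = (-8)² - 16932 = 64 - 16932 = -16868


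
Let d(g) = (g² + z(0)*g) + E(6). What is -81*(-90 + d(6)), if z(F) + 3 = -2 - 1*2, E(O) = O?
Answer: 7290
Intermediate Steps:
z(F) = -7 (z(F) = -3 + (-2 - 1*2) = -3 + (-2 - 2) = -3 - 4 = -7)
d(g) = 6 + g² - 7*g (d(g) = (g² - 7*g) + 6 = 6 + g² - 7*g)
-81*(-90 + d(6)) = -81*(-90 + (6 + 6² - 7*6)) = -81*(-90 + (6 + 36 - 42)) = -81*(-90 + 0) = -81*(-90) = 7290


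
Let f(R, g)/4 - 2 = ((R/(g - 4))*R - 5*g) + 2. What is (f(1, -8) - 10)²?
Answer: 247009/9 ≈ 27445.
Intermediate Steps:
f(R, g) = 16 - 20*g + 4*R²/(-4 + g) (f(R, g) = 8 + 4*(((R/(g - 4))*R - 5*g) + 2) = 8 + 4*(((R/(-4 + g))*R - 5*g) + 2) = 8 + 4*((R²/(-4 + g) - 5*g) + 2) = 8 + 4*((-5*g + R²/(-4 + g)) + 2) = 8 + 4*(2 - 5*g + R²/(-4 + g)) = 8 + (8 - 20*g + 4*R²/(-4 + g)) = 16 - 20*g + 4*R²/(-4 + g))
(f(1, -8) - 10)² = (4*(-16 + 1² - 5*(-8)² + 24*(-8))/(-4 - 8) - 10)² = (4*(-16 + 1 - 5*64 - 192)/(-12) - 10)² = (4*(-1/12)*(-16 + 1 - 320 - 192) - 10)² = (4*(-1/12)*(-527) - 10)² = (527/3 - 10)² = (497/3)² = 247009/9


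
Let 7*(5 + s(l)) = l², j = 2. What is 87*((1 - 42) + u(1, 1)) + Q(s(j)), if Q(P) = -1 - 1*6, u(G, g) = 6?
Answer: -3052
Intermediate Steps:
s(l) = -5 + l²/7
Q(P) = -7 (Q(P) = -1 - 6 = -7)
87*((1 - 42) + u(1, 1)) + Q(s(j)) = 87*((1 - 42) + 6) - 7 = 87*(-41 + 6) - 7 = 87*(-35) - 7 = -3045 - 7 = -3052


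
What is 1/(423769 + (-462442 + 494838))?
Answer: 1/456165 ≈ 2.1922e-6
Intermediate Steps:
1/(423769 + (-462442 + 494838)) = 1/(423769 + 32396) = 1/456165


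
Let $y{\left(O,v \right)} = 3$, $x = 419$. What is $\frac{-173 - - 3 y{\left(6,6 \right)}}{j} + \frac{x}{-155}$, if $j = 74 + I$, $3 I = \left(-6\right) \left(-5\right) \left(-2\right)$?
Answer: $- \frac{24023}{4185} \approx -5.7403$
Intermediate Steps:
$I = -20$ ($I = \frac{\left(-6\right) \left(-5\right) \left(-2\right)}{3} = \frac{30 \left(-2\right)}{3} = \frac{1}{3} \left(-60\right) = -20$)
$j = 54$ ($j = 74 - 20 = 54$)
$\frac{-173 - - 3 y{\left(6,6 \right)}}{j} + \frac{x}{-155} = \frac{-173 - \left(-3\right) 3}{54} + \frac{419}{-155} = \left(-173 - -9\right) \frac{1}{54} + 419 \left(- \frac{1}{155}\right) = \left(-173 + 9\right) \frac{1}{54} - \frac{419}{155} = \left(-164\right) \frac{1}{54} - \frac{419}{155} = - \frac{82}{27} - \frac{419}{155} = - \frac{24023}{4185}$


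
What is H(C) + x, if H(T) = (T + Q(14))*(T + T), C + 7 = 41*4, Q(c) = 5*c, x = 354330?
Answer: 425608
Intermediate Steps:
C = 157 (C = -7 + 41*4 = -7 + 164 = 157)
H(T) = 2*T*(70 + T) (H(T) = (T + 5*14)*(T + T) = (T + 70)*(2*T) = (70 + T)*(2*T) = 2*T*(70 + T))
H(C) + x = 2*157*(70 + 157) + 354330 = 2*157*227 + 354330 = 71278 + 354330 = 425608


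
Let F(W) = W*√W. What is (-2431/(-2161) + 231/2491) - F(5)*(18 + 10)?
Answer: 6554812/5383051 - 140*√5 ≈ -311.83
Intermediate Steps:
F(W) = W^(3/2)
(-2431/(-2161) + 231/2491) - F(5)*(18 + 10) = (-2431/(-2161) + 231/2491) - 5^(3/2)*(18 + 10) = (-2431*(-1/2161) + 231*(1/2491)) - 5*√5*28 = (2431/2161 + 231/2491) - 140*√5 = 6554812/5383051 - 140*√5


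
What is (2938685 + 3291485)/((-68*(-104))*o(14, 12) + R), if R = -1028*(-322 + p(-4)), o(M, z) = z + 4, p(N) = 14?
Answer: 3115085/214888 ≈ 14.496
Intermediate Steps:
o(M, z) = 4 + z
R = 316624 (R = -1028*(-322 + 14) = -1028*(-308) = 316624)
(2938685 + 3291485)/((-68*(-104))*o(14, 12) + R) = (2938685 + 3291485)/((-68*(-104))*(4 + 12) + 316624) = 6230170/(7072*16 + 316624) = 6230170/(113152 + 316624) = 6230170/429776 = 6230170*(1/429776) = 3115085/214888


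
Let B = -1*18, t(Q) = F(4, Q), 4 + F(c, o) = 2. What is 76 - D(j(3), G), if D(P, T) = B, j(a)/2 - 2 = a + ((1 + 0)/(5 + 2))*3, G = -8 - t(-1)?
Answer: 94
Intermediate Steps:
F(c, o) = -2 (F(c, o) = -4 + 2 = -2)
t(Q) = -2
G = -6 (G = -8 - 1*(-2) = -8 + 2 = -6)
B = -18
j(a) = 34/7 + 2*a (j(a) = 4 + 2*(a + ((1 + 0)/(5 + 2))*3) = 4 + 2*(a + (1/7)*3) = 4 + 2*(a + (1*(⅐))*3) = 4 + 2*(a + (⅐)*3) = 4 + 2*(a + 3/7) = 4 + 2*(3/7 + a) = 4 + (6/7 + 2*a) = 34/7 + 2*a)
D(P, T) = -18
76 - D(j(3), G) = 76 - 1*(-18) = 76 + 18 = 94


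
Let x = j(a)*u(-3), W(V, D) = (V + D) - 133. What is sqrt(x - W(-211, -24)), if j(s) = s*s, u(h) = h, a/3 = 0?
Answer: 4*sqrt(23) ≈ 19.183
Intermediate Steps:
a = 0 (a = 3*0 = 0)
j(s) = s**2
W(V, D) = -133 + D + V (W(V, D) = (D + V) - 133 = -133 + D + V)
x = 0 (x = 0**2*(-3) = 0*(-3) = 0)
sqrt(x - W(-211, -24)) = sqrt(0 - (-133 - 24 - 211)) = sqrt(0 - 1*(-368)) = sqrt(0 + 368) = sqrt(368) = 4*sqrt(23)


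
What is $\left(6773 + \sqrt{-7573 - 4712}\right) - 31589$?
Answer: $-24816 + 3 i \sqrt{1365} \approx -24816.0 + 110.84 i$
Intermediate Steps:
$\left(6773 + \sqrt{-7573 - 4712}\right) - 31589 = \left(6773 + \sqrt{-12285}\right) - 31589 = \left(6773 + 3 i \sqrt{1365}\right) - 31589 = -24816 + 3 i \sqrt{1365}$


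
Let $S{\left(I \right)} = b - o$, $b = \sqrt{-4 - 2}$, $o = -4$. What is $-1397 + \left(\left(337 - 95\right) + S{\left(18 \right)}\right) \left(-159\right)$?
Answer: $-40511 - 159 i \sqrt{6} \approx -40511.0 - 389.47 i$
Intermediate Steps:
$b = i \sqrt{6}$ ($b = \sqrt{-6} = i \sqrt{6} \approx 2.4495 i$)
$S{\left(I \right)} = 4 + i \sqrt{6}$ ($S{\left(I \right)} = i \sqrt{6} - -4 = i \sqrt{6} + 4 = 4 + i \sqrt{6}$)
$-1397 + \left(\left(337 - 95\right) + S{\left(18 \right)}\right) \left(-159\right) = -1397 + \left(\left(337 - 95\right) + \left(4 + i \sqrt{6}\right)\right) \left(-159\right) = -1397 + \left(242 + \left(4 + i \sqrt{6}\right)\right) \left(-159\right) = -1397 + \left(246 + i \sqrt{6}\right) \left(-159\right) = -1397 - \left(39114 + 159 i \sqrt{6}\right) = -40511 - 159 i \sqrt{6}$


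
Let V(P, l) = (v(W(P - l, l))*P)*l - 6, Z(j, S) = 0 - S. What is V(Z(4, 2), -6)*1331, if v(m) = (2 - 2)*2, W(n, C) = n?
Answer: -7986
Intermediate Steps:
v(m) = 0 (v(m) = 0*2 = 0)
Z(j, S) = -S
V(P, l) = -6 (V(P, l) = (0*P)*l - 6 = 0*l - 6 = 0 - 6 = -6)
V(Z(4, 2), -6)*1331 = -6*1331 = -7986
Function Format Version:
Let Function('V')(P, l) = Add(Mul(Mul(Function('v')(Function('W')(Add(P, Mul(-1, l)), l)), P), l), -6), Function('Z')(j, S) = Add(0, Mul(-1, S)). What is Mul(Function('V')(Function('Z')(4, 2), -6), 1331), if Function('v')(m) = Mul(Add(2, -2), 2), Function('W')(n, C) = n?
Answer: -7986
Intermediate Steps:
Function('v')(m) = 0 (Function('v')(m) = Mul(0, 2) = 0)
Function('Z')(j, S) = Mul(-1, S)
Function('V')(P, l) = -6 (Function('V')(P, l) = Add(Mul(Mul(0, P), l), -6) = Add(Mul(0, l), -6) = Add(0, -6) = -6)
Mul(Function('V')(Function('Z')(4, 2), -6), 1331) = Mul(-6, 1331) = -7986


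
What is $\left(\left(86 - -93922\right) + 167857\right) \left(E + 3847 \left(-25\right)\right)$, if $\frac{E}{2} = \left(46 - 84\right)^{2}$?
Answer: $-24428600255$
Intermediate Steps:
$E = 2888$ ($E = 2 \left(46 - 84\right)^{2} = 2 \left(-38\right)^{2} = 2 \cdot 1444 = 2888$)
$\left(\left(86 - -93922\right) + 167857\right) \left(E + 3847 \left(-25\right)\right) = \left(\left(86 - -93922\right) + 167857\right) \left(2888 + 3847 \left(-25\right)\right) = \left(\left(86 + 93922\right) + 167857\right) \left(2888 - 96175\right) = \left(94008 + 167857\right) \left(-93287\right) = 261865 \left(-93287\right) = -24428600255$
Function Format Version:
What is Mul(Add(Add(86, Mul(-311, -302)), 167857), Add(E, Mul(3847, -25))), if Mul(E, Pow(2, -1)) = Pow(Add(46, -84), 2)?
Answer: -24428600255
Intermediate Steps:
E = 2888 (E = Mul(2, Pow(Add(46, -84), 2)) = Mul(2, Pow(-38, 2)) = Mul(2, 1444) = 2888)
Mul(Add(Add(86, Mul(-311, -302)), 167857), Add(E, Mul(3847, -25))) = Mul(Add(Add(86, Mul(-311, -302)), 167857), Add(2888, Mul(3847, -25))) = Mul(Add(Add(86, 93922), 167857), Add(2888, -96175)) = Mul(Add(94008, 167857), -93287) = Mul(261865, -93287) = -24428600255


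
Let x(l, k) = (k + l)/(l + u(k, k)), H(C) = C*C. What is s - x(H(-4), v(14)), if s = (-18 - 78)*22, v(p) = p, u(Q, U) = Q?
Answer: -2113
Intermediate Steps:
H(C) = C²
x(l, k) = 1 (x(l, k) = (k + l)/(l + k) = (k + l)/(k + l) = 1)
s = -2112 (s = -96*22 = -2112)
s - x(H(-4), v(14)) = -2112 - 1*1 = -2112 - 1 = -2113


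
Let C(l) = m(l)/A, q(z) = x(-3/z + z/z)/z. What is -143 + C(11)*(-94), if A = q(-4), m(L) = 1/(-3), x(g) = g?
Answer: -4507/21 ≈ -214.62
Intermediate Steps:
m(L) = -⅓
q(z) = (1 - 3/z)/z (q(z) = (-3/z + z/z)/z = (-3/z + 1)/z = (1 - 3/z)/z)
A = -7/16 (A = (-3 - 4)/(-4)² = (1/16)*(-7) = -7/16 ≈ -0.43750)
C(l) = 16/21 (C(l) = -1/(3*(-7/16)) = -⅓*(-16/7) = 16/21)
-143 + C(11)*(-94) = -143 + (16/21)*(-94) = -143 - 1504/21 = -4507/21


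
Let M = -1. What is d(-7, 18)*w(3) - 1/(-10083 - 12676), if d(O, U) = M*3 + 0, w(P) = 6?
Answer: -409661/22759 ≈ -18.000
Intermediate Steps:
d(O, U) = -3 (d(O, U) = -1*3 + 0 = -3 + 0 = -3)
d(-7, 18)*w(3) - 1/(-10083 - 12676) = -3*6 - 1/(-10083 - 12676) = -18 - 1/(-22759) = -18 - 1*(-1/22759) = -18 + 1/22759 = -409661/22759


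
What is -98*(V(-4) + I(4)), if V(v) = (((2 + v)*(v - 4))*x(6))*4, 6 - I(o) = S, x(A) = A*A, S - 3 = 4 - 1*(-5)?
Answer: -225204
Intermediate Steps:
S = 12 (S = 3 + (4 - 1*(-5)) = 3 + (4 + 5) = 3 + 9 = 12)
x(A) = A²
I(o) = -6 (I(o) = 6 - 1*12 = 6 - 12 = -6)
V(v) = 144*(-4 + v)*(2 + v) (V(v) = (((2 + v)*(v - 4))*6²)*4 = (((2 + v)*(-4 + v))*36)*4 = (((-4 + v)*(2 + v))*36)*4 = (36*(-4 + v)*(2 + v))*4 = 144*(-4 + v)*(2 + v))
-98*(V(-4) + I(4)) = -98*((-1152 - 288*(-4) + 144*(-4)²) - 6) = -98*((-1152 + 1152 + 144*16) - 6) = -98*((-1152 + 1152 + 2304) - 6) = -98*(2304 - 6) = -98*2298 = -225204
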